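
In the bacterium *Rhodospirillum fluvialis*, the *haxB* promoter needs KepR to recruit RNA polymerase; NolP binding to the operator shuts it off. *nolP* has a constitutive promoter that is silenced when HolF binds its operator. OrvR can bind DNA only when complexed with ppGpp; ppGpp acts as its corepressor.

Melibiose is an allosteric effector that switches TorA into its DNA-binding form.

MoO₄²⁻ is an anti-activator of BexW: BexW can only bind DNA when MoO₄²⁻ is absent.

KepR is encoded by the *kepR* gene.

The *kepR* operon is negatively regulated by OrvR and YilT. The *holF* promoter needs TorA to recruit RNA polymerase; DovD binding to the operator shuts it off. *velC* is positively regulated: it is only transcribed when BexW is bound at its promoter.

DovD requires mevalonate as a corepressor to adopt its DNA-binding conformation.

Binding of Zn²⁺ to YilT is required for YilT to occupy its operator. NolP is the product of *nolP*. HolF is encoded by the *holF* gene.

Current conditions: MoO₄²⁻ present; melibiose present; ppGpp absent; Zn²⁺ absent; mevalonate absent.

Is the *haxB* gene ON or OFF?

ON

ppGpp is absent, so OrvR is inactive.
Zn²⁺ is absent, so YilT is inactive.
With no repressor bound, *kepR* is transcribed.
So KepR is produced and active.
Melibiose is present, so TorA is active.
Mevalonate is absent, so DovD is inactive.
No repressor is bound and TorA is active, so *holF* is transcribed.
So HolF is produced and active.
With repressor HolF bound, *nolP* is not transcribed.
So NolP is not produced.
No repressor is bound and KepR is active, so *haxB* is transcribed.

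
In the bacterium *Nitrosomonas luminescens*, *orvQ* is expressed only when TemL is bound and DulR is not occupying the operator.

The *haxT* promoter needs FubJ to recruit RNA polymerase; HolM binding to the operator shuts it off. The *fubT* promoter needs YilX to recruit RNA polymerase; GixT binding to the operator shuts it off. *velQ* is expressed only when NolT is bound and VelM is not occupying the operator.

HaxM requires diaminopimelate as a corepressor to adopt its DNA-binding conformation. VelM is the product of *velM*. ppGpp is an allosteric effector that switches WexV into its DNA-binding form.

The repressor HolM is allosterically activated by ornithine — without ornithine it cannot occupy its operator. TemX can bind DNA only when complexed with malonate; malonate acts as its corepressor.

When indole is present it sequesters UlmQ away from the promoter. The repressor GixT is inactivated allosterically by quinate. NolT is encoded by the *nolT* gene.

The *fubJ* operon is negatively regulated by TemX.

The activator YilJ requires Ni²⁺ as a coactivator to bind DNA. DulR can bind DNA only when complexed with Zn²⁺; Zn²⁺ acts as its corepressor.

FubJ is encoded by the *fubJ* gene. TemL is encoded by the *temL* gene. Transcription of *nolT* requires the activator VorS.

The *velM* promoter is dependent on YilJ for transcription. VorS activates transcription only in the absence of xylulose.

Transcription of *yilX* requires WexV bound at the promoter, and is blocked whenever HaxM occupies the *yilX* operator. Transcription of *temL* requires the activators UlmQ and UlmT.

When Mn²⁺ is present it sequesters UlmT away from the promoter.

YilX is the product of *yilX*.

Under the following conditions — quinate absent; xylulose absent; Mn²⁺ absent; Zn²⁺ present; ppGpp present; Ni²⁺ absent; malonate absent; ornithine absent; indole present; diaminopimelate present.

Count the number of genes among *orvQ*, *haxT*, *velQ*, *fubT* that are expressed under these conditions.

Indole is present, so UlmQ is inactive.
Mn²⁺ is absent, so UlmT is active.
Required activator UlmQ is absent, so *temL* is not transcribed.
So TemL is not produced.
Zn²⁺ is present, so DulR is active.
With repressor DulR bound, *orvQ* is not transcribed.
→ *orvQ* is OFF.
Malonate is absent, so TemX is inactive.
With no repressor bound, *fubJ* is transcribed.
So FubJ is produced and active.
Ornithine is absent, so HolM is inactive.
No repressor is bound and FubJ is active, so *haxT* is transcribed.
→ *haxT* is ON.
Xylulose is absent, so VorS is active.
No repressor is bound and VorS is active, so *nolT* is transcribed.
So NolT is produced and active.
Ni²⁺ is absent, so YilJ is inactive.
Required activator YilJ is absent, so *velM* is not transcribed.
So VelM is not produced.
No repressor is bound and NolT is active, so *velQ* is transcribed.
→ *velQ* is ON.
Quinate is absent, so GixT is active.
ppGpp is present, so WexV is active.
Diaminopimelate is present, so HaxM is active.
With repressor HaxM bound, *yilX* is not transcribed.
So YilX is not produced.
With repressor GixT bound, *fubT* is not transcribed.
→ *fubT* is OFF.
2 of the 4 genes are transcribed.

2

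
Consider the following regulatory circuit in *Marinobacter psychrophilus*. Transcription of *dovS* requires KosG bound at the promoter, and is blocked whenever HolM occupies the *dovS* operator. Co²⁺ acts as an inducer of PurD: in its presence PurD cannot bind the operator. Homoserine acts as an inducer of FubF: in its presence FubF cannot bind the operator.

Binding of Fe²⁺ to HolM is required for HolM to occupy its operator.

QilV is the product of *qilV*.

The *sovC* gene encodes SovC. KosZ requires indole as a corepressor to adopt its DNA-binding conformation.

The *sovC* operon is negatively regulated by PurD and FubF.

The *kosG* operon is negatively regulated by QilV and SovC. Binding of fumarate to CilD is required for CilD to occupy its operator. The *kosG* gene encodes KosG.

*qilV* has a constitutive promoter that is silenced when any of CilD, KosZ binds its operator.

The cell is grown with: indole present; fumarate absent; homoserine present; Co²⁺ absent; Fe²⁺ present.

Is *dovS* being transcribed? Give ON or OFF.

Fumarate is absent, so CilD is inactive.
Indole is present, so KosZ is active.
With repressor KosZ bound, *qilV* is not transcribed.
So QilV is not produced.
Co²⁺ is absent, so PurD is active.
Homoserine is present, so FubF is inactive.
With repressor PurD bound, *sovC* is not transcribed.
So SovC is not produced.
With no repressor bound, *kosG* is transcribed.
So KosG is produced and active.
Fe²⁺ is present, so HolM is active.
With repressor HolM bound, *dovS* is not transcribed.

OFF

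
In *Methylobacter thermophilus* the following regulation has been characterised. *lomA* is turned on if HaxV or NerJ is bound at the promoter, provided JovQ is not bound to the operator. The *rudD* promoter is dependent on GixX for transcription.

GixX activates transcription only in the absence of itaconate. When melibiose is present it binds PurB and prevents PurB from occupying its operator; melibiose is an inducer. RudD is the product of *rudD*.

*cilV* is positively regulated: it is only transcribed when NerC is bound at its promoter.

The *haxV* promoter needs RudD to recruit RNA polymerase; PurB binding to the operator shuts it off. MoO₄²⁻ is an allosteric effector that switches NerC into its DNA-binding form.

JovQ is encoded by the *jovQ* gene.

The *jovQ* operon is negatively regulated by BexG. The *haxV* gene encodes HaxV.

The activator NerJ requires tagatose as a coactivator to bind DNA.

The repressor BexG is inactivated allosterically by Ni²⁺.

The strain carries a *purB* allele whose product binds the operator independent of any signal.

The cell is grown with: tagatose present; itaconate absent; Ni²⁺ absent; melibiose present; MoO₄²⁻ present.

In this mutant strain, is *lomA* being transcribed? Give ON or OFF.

Itaconate is absent, so GixX is active.
No repressor is bound and GixX is active, so *rudD* is transcribed.
So RudD is produced and active.
PurB is constitutively active in this strain.
With repressor PurB bound, *haxV* is not transcribed.
So HaxV is not produced.
Ni²⁺ is absent, so BexG is active.
With repressor BexG bound, *jovQ* is not transcribed.
So JovQ is not produced.
Tagatose is present, so NerJ is active.
Activator NerJ is present, so *lomA* is transcribed.

ON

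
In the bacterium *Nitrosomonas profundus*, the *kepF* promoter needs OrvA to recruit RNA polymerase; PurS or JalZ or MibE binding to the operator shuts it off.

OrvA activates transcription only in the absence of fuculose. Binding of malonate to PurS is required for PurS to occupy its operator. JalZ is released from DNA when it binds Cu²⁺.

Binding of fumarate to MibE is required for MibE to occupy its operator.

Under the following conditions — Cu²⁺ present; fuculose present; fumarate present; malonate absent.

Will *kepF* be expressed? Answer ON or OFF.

Malonate is absent, so PurS is inactive.
Cu²⁺ is present, so JalZ is inactive.
Fumarate is present, so MibE is active.
Fuculose is present, so OrvA is inactive.
With repressor MibE bound, *kepF* is not transcribed.

OFF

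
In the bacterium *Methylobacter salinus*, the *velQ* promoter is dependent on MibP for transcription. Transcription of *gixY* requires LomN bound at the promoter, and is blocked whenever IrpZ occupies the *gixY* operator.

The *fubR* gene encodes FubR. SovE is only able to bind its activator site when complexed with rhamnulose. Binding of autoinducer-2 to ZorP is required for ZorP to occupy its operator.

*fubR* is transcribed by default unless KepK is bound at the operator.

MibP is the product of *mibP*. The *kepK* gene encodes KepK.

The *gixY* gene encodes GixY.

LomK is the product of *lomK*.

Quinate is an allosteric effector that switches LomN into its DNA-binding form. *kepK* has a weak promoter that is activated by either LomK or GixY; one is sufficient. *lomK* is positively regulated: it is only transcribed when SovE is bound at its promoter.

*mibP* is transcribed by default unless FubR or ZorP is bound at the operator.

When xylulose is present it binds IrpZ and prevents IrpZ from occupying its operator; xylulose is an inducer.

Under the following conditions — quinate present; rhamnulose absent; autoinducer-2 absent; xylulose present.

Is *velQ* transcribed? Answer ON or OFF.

Rhamnulose is absent, so SovE is inactive.
Required activator SovE is absent, so *lomK* is not transcribed.
So LomK is not produced.
Xylulose is present, so IrpZ is inactive.
Quinate is present, so LomN is active.
No repressor is bound and LomN is active, so *gixY* is transcribed.
So GixY is produced and active.
Activator GixY is present, so *kepK* is transcribed.
So KepK is produced and active.
With repressor KepK bound, *fubR* is not transcribed.
So FubR is not produced.
Autoinducer-2 is absent, so ZorP is inactive.
With no repressor bound, *mibP* is transcribed.
So MibP is produced and active.
No repressor is bound and MibP is active, so *velQ* is transcribed.

ON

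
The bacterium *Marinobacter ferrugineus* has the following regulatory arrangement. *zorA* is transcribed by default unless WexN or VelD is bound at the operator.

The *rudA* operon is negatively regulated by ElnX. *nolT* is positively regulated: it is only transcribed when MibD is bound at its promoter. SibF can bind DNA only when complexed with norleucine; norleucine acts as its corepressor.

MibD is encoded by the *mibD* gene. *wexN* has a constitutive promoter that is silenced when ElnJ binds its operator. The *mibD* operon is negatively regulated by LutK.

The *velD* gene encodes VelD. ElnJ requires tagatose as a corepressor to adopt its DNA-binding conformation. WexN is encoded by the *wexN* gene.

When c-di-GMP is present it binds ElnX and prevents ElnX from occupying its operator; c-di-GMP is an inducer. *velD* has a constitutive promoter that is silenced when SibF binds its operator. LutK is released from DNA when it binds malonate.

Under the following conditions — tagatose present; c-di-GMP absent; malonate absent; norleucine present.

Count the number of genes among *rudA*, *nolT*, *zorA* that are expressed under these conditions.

1

c-di-GMP is absent, so ElnX is active.
With repressor ElnX bound, *rudA* is not transcribed.
→ *rudA* is OFF.
Malonate is absent, so LutK is active.
With repressor LutK bound, *mibD* is not transcribed.
So MibD is not produced.
Required activator MibD is absent, so *nolT* is not transcribed.
→ *nolT* is OFF.
Tagatose is present, so ElnJ is active.
With repressor ElnJ bound, *wexN* is not transcribed.
So WexN is not produced.
Norleucine is present, so SibF is active.
With repressor SibF bound, *velD* is not transcribed.
So VelD is not produced.
With no repressor bound, *zorA* is transcribed.
→ *zorA* is ON.
1 of the 3 genes is transcribed.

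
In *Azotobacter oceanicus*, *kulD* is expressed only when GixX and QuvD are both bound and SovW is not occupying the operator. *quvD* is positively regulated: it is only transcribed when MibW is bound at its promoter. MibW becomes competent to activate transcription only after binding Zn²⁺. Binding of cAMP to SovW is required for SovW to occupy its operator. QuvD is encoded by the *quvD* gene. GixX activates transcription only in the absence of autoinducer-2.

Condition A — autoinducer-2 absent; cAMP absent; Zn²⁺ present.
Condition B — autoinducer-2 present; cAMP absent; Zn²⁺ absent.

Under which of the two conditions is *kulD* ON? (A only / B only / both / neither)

A only

Condition A:
Autoinducer-2 is absent, so GixX is active.
cAMP is absent, so SovW is inactive.
Zn²⁺ is present, so MibW is active.
No repressor is bound and MibW is active, so *quvD* is transcribed.
So QuvD is produced and active.
No repressor is bound and GixX and QuvD are active, so *kulD* is transcribed.
→ *kulD* is ON in A.
Condition B:
Autoinducer-2 is present, so GixX is inactive.
cAMP is absent, so SovW is inactive.
Zn²⁺ is absent, so MibW is inactive.
Required activator MibW is absent, so *quvD* is not transcribed.
So QuvD is not produced.
Required activator GixX is absent, so *kulD* is not transcribed.
→ *kulD* is OFF in B.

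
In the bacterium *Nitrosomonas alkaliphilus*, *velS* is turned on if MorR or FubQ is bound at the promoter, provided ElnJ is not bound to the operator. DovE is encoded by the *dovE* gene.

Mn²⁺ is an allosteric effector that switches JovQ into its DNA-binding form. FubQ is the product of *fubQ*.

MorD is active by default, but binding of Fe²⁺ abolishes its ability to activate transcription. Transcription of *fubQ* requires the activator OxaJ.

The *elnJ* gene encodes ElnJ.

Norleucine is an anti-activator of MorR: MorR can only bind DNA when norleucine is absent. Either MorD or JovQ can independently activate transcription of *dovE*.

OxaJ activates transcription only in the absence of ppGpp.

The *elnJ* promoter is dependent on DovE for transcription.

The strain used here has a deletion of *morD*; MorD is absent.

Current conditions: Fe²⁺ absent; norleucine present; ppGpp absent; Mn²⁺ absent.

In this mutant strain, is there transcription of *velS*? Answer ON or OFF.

ON

Norleucine is present, so MorR is inactive.
ppGpp is absent, so OxaJ is active.
No repressor is bound and OxaJ is active, so *fubQ* is transcribed.
So FubQ is produced and active.
MorD is non-functional in this strain, so it has no effect.
Mn²⁺ is absent, so JovQ is inactive.
No activator is available at the *dovE* promoter, so *dovE* is not transcribed.
So DovE is not produced.
Required activator DovE is absent, so *elnJ* is not transcribed.
So ElnJ is not produced.
Activator FubQ is present, so *velS* is transcribed.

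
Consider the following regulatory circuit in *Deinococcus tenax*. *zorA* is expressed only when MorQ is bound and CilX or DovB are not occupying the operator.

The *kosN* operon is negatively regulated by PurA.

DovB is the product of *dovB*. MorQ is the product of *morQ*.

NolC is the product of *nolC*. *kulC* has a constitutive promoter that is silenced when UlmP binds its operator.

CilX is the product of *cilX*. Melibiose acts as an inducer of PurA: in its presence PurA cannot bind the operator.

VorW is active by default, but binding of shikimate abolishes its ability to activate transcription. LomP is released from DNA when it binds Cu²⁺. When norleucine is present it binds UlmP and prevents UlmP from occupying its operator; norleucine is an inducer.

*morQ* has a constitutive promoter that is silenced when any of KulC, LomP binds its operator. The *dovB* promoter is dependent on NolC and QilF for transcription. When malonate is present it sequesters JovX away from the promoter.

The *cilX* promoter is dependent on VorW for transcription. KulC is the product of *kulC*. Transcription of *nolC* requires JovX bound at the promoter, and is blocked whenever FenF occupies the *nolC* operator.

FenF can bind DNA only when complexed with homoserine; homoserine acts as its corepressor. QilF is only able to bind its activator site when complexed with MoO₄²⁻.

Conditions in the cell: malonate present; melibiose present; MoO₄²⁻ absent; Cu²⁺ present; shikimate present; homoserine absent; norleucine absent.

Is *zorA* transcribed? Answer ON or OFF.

ON

Norleucine is absent, so UlmP is active.
With repressor UlmP bound, *kulC* is not transcribed.
So KulC is not produced.
Cu²⁺ is present, so LomP is inactive.
With no repressor bound, *morQ* is transcribed.
So MorQ is produced and active.
Shikimate is present, so VorW is inactive.
Required activator VorW is absent, so *cilX* is not transcribed.
So CilX is not produced.
Malonate is present, so JovX is inactive.
Homoserine is absent, so FenF is inactive.
Required activator JovX is absent, so *nolC* is not transcribed.
So NolC is not produced.
MoO₄²⁻ is absent, so QilF is inactive.
Required activator NolC is absent, so *dovB* is not transcribed.
So DovB is not produced.
No repressor is bound and MorQ is active, so *zorA* is transcribed.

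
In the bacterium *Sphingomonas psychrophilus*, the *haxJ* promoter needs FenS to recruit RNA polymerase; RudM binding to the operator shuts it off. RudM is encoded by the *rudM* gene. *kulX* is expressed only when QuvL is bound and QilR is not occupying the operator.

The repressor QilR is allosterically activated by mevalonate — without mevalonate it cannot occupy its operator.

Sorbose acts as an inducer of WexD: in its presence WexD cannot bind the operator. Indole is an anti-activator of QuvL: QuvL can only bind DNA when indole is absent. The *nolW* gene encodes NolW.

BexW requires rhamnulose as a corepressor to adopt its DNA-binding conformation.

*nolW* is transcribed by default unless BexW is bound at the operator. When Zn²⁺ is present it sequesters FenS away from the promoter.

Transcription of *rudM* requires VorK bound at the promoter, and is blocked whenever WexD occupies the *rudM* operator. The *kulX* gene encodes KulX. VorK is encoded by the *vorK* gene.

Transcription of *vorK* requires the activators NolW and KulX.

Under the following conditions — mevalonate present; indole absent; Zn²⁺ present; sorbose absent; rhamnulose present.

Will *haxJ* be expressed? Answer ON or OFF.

OFF

Zn²⁺ is present, so FenS is inactive.
Rhamnulose is present, so BexW is active.
With repressor BexW bound, *nolW* is not transcribed.
So NolW is not produced.
Indole is absent, so QuvL is active.
Mevalonate is present, so QilR is active.
With repressor QilR bound, *kulX* is not transcribed.
So KulX is not produced.
Required activator NolW is absent, so *vorK* is not transcribed.
So VorK is not produced.
Sorbose is absent, so WexD is active.
With repressor WexD bound, *rudM* is not transcribed.
So RudM is not produced.
Required activator FenS is absent, so *haxJ* is not transcribed.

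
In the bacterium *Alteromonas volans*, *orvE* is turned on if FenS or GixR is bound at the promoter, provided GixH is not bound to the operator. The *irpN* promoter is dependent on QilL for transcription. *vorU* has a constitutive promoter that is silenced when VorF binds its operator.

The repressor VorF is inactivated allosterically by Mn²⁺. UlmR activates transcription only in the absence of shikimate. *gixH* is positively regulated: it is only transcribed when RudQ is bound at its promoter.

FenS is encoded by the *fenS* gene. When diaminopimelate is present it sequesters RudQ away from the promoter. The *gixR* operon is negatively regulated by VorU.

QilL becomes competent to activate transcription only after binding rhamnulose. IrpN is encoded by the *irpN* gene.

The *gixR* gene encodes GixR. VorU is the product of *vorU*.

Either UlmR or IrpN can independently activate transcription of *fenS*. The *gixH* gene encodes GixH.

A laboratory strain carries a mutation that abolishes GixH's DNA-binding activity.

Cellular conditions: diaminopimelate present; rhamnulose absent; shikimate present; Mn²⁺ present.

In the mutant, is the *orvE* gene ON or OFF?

GixH is non-functional in this strain, so it has no effect.
Shikimate is present, so UlmR is inactive.
Rhamnulose is absent, so QilL is inactive.
Required activator QilL is absent, so *irpN* is not transcribed.
So IrpN is not produced.
No activator is available at the *fenS* promoter, so *fenS* is not transcribed.
So FenS is not produced.
Mn²⁺ is present, so VorF is inactive.
With no repressor bound, *vorU* is transcribed.
So VorU is produced and active.
With repressor VorU bound, *gixR* is not transcribed.
So GixR is not produced.
No activator is available at the *orvE* promoter, so *orvE* is not transcribed.

OFF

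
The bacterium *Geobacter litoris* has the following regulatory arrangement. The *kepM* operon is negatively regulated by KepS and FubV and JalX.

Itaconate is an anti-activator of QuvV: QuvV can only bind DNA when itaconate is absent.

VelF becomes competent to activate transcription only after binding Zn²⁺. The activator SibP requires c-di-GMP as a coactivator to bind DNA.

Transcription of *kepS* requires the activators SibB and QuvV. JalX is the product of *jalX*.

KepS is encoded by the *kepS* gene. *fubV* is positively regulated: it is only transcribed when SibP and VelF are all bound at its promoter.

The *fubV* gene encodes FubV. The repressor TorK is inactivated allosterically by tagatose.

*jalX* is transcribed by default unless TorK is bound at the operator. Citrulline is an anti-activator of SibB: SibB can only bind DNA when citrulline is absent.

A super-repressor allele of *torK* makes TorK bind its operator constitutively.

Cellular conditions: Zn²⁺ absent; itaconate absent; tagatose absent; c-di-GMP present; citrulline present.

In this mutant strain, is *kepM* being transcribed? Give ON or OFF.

ON

Citrulline is present, so SibB is inactive.
Itaconate is absent, so QuvV is active.
Required activator SibB is absent, so *kepS* is not transcribed.
So KepS is not produced.
c-di-GMP is present, so SibP is active.
Zn²⁺ is absent, so VelF is inactive.
Required activator VelF is absent, so *fubV* is not transcribed.
So FubV is not produced.
TorK is constitutively active in this strain.
With repressor TorK bound, *jalX* is not transcribed.
So JalX is not produced.
With no repressor bound, *kepM* is transcribed.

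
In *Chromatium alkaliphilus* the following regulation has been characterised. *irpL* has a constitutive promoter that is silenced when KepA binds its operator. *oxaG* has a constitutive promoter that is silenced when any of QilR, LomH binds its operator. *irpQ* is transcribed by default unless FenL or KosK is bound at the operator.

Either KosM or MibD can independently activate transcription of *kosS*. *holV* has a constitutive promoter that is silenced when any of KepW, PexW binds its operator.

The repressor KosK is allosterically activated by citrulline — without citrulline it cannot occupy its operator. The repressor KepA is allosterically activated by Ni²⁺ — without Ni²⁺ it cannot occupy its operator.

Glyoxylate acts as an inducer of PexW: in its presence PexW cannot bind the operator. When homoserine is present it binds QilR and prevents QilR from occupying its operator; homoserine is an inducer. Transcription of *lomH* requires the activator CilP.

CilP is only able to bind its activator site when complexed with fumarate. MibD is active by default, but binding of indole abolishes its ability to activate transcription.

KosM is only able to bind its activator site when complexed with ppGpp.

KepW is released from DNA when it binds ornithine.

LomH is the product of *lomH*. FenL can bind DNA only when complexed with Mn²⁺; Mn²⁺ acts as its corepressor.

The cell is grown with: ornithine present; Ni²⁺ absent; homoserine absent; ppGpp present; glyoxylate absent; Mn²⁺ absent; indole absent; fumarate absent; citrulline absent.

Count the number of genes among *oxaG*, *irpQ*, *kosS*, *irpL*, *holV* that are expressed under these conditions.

3

Homoserine is absent, so QilR is active.
Fumarate is absent, so CilP is inactive.
Required activator CilP is absent, so *lomH* is not transcribed.
So LomH is not produced.
With repressor QilR bound, *oxaG* is not transcribed.
→ *oxaG* is OFF.
Mn²⁺ is absent, so FenL is inactive.
Citrulline is absent, so KosK is inactive.
With no repressor bound, *irpQ* is transcribed.
→ *irpQ* is ON.
ppGpp is present, so KosM is active.
Indole is absent, so MibD is active.
Activator KosM is present, so *kosS* is transcribed.
→ *kosS* is ON.
Ni²⁺ is absent, so KepA is inactive.
With no repressor bound, *irpL* is transcribed.
→ *irpL* is ON.
Ornithine is present, so KepW is inactive.
Glyoxylate is absent, so PexW is active.
With repressor PexW bound, *holV* is not transcribed.
→ *holV* is OFF.
3 of the 5 genes are transcribed.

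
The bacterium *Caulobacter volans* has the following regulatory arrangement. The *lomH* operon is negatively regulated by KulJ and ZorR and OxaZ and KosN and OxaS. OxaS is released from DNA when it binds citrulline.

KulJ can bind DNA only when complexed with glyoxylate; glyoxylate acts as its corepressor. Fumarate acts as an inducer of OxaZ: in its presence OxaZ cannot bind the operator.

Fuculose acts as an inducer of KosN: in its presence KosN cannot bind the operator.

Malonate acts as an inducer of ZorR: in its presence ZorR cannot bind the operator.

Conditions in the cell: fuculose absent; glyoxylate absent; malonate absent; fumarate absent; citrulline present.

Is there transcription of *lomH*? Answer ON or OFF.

OFF

Glyoxylate is absent, so KulJ is inactive.
Malonate is absent, so ZorR is active.
Fumarate is absent, so OxaZ is active.
Fuculose is absent, so KosN is active.
Citrulline is present, so OxaS is inactive.
With repressor ZorR bound, *lomH* is not transcribed.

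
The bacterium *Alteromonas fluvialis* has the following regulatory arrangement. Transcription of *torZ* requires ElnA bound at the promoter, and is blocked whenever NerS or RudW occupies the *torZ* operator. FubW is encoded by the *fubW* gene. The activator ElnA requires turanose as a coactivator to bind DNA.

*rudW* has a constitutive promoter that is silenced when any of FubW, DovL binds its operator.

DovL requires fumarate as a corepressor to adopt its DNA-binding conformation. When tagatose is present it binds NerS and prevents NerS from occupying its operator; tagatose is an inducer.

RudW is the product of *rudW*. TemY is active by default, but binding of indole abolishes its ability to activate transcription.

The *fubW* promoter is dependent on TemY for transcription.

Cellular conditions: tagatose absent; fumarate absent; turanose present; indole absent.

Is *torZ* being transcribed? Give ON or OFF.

Turanose is present, so ElnA is active.
Tagatose is absent, so NerS is active.
Indole is absent, so TemY is active.
No repressor is bound and TemY is active, so *fubW* is transcribed.
So FubW is produced and active.
Fumarate is absent, so DovL is inactive.
With repressor FubW bound, *rudW* is not transcribed.
So RudW is not produced.
With repressor NerS bound, *torZ* is not transcribed.

OFF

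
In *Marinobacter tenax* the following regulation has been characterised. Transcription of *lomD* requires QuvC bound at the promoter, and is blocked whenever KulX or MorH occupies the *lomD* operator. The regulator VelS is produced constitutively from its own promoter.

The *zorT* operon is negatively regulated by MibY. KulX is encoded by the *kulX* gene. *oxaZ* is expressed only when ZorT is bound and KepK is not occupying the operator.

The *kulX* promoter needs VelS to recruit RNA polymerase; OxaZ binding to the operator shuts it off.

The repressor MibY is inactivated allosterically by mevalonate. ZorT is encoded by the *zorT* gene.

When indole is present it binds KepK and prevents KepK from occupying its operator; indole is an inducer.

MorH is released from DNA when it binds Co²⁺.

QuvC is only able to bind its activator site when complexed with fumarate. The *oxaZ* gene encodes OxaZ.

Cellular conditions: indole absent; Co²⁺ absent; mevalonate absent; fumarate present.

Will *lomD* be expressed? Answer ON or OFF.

OFF

Fumarate is present, so QuvC is active.
VelS is produced constitutively and is active.
Mevalonate is absent, so MibY is active.
With repressor MibY bound, *zorT* is not transcribed.
So ZorT is not produced.
Indole is absent, so KepK is active.
With repressor KepK bound, *oxaZ* is not transcribed.
So OxaZ is not produced.
No repressor is bound and VelS is active, so *kulX* is transcribed.
So KulX is produced and active.
Co²⁺ is absent, so MorH is active.
With repressor KulX bound, *lomD* is not transcribed.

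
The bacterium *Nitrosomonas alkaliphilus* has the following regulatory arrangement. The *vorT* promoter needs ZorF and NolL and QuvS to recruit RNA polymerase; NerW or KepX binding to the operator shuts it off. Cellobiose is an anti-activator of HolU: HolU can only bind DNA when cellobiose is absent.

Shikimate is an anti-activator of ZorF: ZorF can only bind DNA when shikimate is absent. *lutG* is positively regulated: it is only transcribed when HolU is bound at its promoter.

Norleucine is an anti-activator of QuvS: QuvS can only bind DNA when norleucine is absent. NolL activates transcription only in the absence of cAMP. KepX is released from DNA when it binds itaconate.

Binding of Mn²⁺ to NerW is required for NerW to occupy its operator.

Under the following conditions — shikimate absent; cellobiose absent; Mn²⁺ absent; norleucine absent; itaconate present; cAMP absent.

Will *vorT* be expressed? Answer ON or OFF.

ON

Mn²⁺ is absent, so NerW is inactive.
Shikimate is absent, so ZorF is active.
Itaconate is present, so KepX is inactive.
cAMP is absent, so NolL is active.
Norleucine is absent, so QuvS is active.
No repressor is bound and ZorF and NolL and QuvS are active, so *vorT* is transcribed.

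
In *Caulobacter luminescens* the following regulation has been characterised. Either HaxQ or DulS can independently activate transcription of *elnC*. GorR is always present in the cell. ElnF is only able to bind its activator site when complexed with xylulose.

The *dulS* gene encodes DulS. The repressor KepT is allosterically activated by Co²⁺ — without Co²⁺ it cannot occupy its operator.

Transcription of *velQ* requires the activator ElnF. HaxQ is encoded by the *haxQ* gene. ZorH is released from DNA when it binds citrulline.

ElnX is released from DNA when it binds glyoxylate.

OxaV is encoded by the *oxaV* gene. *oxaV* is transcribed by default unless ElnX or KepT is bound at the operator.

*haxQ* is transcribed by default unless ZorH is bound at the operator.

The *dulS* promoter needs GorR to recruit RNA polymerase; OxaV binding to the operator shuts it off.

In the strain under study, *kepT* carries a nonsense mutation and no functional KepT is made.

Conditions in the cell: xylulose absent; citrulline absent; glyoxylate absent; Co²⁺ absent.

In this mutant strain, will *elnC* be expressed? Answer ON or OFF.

ON

Citrulline is absent, so ZorH is active.
With repressor ZorH bound, *haxQ* is not transcribed.
So HaxQ is not produced.
Glyoxylate is absent, so ElnX is active.
KepT is non-functional in this strain, so it has no effect.
With repressor ElnX bound, *oxaV* is not transcribed.
So OxaV is not produced.
GorR is produced constitutively and is active.
No repressor is bound and GorR is active, so *dulS* is transcribed.
So DulS is produced and active.
Activator DulS is present, so *elnC* is transcribed.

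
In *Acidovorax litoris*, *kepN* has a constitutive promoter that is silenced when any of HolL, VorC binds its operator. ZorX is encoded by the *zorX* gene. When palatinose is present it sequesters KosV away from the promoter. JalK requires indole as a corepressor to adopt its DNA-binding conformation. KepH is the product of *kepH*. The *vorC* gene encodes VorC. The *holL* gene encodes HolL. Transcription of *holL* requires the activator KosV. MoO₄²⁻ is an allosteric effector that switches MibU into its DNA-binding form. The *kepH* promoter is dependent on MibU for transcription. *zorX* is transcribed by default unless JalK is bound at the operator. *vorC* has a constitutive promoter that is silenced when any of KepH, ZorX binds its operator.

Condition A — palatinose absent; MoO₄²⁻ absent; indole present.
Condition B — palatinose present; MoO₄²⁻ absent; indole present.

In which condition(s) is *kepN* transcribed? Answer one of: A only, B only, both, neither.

Condition A:
Palatinose is absent, so KosV is active.
No repressor is bound and KosV is active, so *holL* is transcribed.
So HolL is produced and active.
MoO₄²⁻ is absent, so MibU is inactive.
Required activator MibU is absent, so *kepH* is not transcribed.
So KepH is not produced.
Indole is present, so JalK is active.
With repressor JalK bound, *zorX* is not transcribed.
So ZorX is not produced.
With no repressor bound, *vorC* is transcribed.
So VorC is produced and active.
With repressor HolL bound, *kepN* is not transcribed.
→ *kepN* is OFF in A.
Condition B:
Palatinose is present, so KosV is inactive.
Required activator KosV is absent, so *holL* is not transcribed.
So HolL is not produced.
MoO₄²⁻ is absent, so MibU is inactive.
Required activator MibU is absent, so *kepH* is not transcribed.
So KepH is not produced.
Indole is present, so JalK is active.
With repressor JalK bound, *zorX* is not transcribed.
So ZorX is not produced.
With no repressor bound, *vorC* is transcribed.
So VorC is produced and active.
With repressor VorC bound, *kepN* is not transcribed.
→ *kepN* is OFF in B.

neither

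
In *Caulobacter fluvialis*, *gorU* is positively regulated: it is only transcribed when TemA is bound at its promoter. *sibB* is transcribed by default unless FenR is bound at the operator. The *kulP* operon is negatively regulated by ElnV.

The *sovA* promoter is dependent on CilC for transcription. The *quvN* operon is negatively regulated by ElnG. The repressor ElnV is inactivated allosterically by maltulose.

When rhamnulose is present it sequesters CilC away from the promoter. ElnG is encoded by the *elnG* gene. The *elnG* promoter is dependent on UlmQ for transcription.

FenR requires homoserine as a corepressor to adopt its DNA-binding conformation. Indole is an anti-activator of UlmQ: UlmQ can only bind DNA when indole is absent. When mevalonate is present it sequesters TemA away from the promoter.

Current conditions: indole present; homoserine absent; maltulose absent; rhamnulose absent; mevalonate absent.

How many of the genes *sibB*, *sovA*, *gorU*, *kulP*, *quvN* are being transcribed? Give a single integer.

Homoserine is absent, so FenR is inactive.
With no repressor bound, *sibB* is transcribed.
→ *sibB* is ON.
Rhamnulose is absent, so CilC is active.
No repressor is bound and CilC is active, so *sovA* is transcribed.
→ *sovA* is ON.
Mevalonate is absent, so TemA is active.
No repressor is bound and TemA is active, so *gorU* is transcribed.
→ *gorU* is ON.
Maltulose is absent, so ElnV is active.
With repressor ElnV bound, *kulP* is not transcribed.
→ *kulP* is OFF.
Indole is present, so UlmQ is inactive.
Required activator UlmQ is absent, so *elnG* is not transcribed.
So ElnG is not produced.
With no repressor bound, *quvN* is transcribed.
→ *quvN* is ON.
4 of the 5 genes are transcribed.

4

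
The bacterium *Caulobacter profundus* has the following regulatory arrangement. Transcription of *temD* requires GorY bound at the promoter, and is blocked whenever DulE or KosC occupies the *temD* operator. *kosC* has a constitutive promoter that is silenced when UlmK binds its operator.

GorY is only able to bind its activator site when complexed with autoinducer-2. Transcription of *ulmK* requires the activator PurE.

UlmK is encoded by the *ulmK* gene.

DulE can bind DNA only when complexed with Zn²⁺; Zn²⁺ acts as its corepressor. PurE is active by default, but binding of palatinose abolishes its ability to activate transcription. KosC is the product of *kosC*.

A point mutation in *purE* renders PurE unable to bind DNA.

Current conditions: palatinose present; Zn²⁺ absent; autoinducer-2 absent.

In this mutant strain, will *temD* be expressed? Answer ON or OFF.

OFF

Zn²⁺ is absent, so DulE is inactive.
PurE is non-functional in this strain, so it has no effect.
Required activator PurE is absent, so *ulmK* is not transcribed.
So UlmK is not produced.
With no repressor bound, *kosC* is transcribed.
So KosC is produced and active.
Autoinducer-2 is absent, so GorY is inactive.
With repressor KosC bound, *temD* is not transcribed.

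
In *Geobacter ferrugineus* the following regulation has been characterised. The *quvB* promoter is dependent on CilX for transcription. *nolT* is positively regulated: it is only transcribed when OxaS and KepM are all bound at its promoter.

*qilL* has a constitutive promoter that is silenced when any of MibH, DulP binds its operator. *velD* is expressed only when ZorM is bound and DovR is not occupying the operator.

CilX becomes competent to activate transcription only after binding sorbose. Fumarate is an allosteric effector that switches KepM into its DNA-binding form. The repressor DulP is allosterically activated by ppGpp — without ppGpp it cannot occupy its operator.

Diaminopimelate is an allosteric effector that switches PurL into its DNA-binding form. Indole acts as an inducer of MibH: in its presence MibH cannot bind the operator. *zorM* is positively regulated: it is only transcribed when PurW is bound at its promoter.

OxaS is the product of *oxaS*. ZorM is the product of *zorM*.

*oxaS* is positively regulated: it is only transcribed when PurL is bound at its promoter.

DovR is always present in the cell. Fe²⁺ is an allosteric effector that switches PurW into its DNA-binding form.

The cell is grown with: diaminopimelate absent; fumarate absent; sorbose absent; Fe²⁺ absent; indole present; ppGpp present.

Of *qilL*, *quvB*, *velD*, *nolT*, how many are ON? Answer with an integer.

Indole is present, so MibH is inactive.
ppGpp is present, so DulP is active.
With repressor DulP bound, *qilL* is not transcribed.
→ *qilL* is OFF.
Sorbose is absent, so CilX is inactive.
Required activator CilX is absent, so *quvB* is not transcribed.
→ *quvB* is OFF.
DovR is produced constitutively and is active.
Fe²⁺ is absent, so PurW is inactive.
Required activator PurW is absent, so *zorM* is not transcribed.
So ZorM is not produced.
With repressor DovR bound, *velD* is not transcribed.
→ *velD* is OFF.
Diaminopimelate is absent, so PurL is inactive.
Required activator PurL is absent, so *oxaS* is not transcribed.
So OxaS is not produced.
Fumarate is absent, so KepM is inactive.
Required activator OxaS is absent, so *nolT* is not transcribed.
→ *nolT* is OFF.
0 of the 4 genes are transcribed.

0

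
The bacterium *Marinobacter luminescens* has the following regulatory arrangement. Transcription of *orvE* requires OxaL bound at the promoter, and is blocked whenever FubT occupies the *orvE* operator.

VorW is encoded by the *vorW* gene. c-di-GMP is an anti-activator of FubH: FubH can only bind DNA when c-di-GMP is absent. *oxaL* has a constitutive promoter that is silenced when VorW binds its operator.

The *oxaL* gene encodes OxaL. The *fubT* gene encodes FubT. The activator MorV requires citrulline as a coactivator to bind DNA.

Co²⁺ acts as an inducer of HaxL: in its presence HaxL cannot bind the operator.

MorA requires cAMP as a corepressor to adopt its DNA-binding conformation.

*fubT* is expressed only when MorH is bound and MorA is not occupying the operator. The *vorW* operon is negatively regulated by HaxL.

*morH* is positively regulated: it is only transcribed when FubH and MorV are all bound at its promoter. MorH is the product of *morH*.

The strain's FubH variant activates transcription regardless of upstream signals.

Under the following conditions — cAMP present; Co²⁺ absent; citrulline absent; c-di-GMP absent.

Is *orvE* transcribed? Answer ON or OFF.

Co²⁺ is absent, so HaxL is active.
With repressor HaxL bound, *vorW* is not transcribed.
So VorW is not produced.
With no repressor bound, *oxaL* is transcribed.
So OxaL is produced and active.
cAMP is present, so MorA is active.
FubH is constitutively active in this strain.
Citrulline is absent, so MorV is inactive.
Required activator MorV is absent, so *morH* is not transcribed.
So MorH is not produced.
With repressor MorA bound, *fubT* is not transcribed.
So FubT is not produced.
No repressor is bound and OxaL is active, so *orvE* is transcribed.

ON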